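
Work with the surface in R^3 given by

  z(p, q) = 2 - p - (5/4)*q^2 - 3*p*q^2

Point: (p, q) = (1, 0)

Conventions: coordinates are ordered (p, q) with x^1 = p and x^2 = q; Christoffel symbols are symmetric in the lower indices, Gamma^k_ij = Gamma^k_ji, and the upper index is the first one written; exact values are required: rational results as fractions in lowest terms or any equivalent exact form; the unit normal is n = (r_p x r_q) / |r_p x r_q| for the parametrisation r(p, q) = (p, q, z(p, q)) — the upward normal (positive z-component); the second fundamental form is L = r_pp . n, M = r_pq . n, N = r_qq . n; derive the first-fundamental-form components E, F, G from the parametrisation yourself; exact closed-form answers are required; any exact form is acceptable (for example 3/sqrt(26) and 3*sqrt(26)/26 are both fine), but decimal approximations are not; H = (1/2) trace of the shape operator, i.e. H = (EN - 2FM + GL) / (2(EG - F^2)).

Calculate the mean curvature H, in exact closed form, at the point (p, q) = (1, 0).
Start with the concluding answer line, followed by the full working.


Answer: H = -17*sqrt(2)/8

z_p = -1, z_q = 0, z_pp = 0, z_pq = 0, z_qq = -17/2
E = 2, F = 0, G = 1; answer radicand W^2 = 2
unnormalised second-form numerators: l = 0, m = 0, n = -17/2; L = l/sqrt(2), and similarly M = m/sqrt(W^2), N = n/sqrt(W^2)
H = (E*n - 2*F*m + G*l) / (2*(EG - F^2)*sqrt(W^2)); E*n - 2*F*m + G*l = -17, EG - F^2 = 2, so H = (-17/4)/sqrt(2)


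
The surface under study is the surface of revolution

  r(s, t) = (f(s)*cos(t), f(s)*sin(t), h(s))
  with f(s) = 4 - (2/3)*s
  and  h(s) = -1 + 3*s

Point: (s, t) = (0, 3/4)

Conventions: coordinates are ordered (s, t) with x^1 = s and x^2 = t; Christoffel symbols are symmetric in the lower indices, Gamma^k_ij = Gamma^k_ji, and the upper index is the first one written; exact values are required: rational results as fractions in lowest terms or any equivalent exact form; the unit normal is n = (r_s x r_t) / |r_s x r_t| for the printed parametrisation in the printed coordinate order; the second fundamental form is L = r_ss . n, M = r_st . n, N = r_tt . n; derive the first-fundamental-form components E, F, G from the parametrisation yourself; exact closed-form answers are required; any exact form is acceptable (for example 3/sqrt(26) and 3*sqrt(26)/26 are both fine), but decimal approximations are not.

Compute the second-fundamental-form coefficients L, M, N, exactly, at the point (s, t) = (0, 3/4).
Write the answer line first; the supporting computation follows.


Answer: L = 0, M = 0, N = 36*sqrt(85)/85

f = 4, f' = -2/3, f'' = 0, h' = 3, h'' = 0
E = 85/9, F = 0, G = 16; answer radicand W^2 = 85/9
unnormalised second-form numerators: l = 0, m = 0, n = 12; L = l/sqrt(85/9), and similarly M = m/sqrt(W^2), N = n/sqrt(W^2)


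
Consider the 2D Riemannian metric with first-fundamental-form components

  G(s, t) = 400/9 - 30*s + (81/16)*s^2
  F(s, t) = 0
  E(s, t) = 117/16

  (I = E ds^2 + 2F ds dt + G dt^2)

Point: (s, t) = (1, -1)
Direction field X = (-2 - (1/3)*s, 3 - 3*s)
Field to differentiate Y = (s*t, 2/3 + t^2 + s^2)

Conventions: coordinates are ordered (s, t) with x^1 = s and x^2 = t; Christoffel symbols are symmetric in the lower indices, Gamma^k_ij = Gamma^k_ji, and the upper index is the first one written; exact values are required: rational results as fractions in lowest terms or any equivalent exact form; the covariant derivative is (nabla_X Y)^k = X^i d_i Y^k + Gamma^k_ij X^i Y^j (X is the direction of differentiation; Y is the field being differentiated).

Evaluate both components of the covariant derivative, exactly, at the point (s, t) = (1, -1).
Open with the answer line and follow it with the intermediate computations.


Answer: (nabla_X Y)^s = 7/3, (nabla_X Y)^t = -238/159

E = 117/16, F = 0, G = 2809/144 at the point
E_s = 0, E_t = 0, F_s = 0, F_t = 0, G_s = -159/8, G_t = 0
EG - F^2 = 36517/256;  g^inv = (256/36517) * [[2809/144, 0], [0, 117/16]]
first-kind symbols [ij,l] = (1/2)(d_i g_jl + d_j g_il - d_l g_ij): [ss,s] = E_s/2 = 0, [ss,t] = F_s - E_t/2 = 0, [st,s] = E_t/2 = 0, [st,t] = G_s/2 = -159/16, [tt,s] = F_t - G_s/2 = 159/16, [tt,t] = G_t/2 = 0
Gamma^s_ij = (G*[ij,s] - F*[ij,t])/(EG - F^2), Gamma^t_ij = (E*[ij,t] - F*[ij,s])/(EG - F^2)
Gamma_sss = 0, Gamma_sst = 0, Gamma_stt = 53/39, Gamma_tss = 0, Gamma_tst = -27/53, Gamma_ttt = 0
X = (-7/3, 0), Y = (-1, 8/3) at the point


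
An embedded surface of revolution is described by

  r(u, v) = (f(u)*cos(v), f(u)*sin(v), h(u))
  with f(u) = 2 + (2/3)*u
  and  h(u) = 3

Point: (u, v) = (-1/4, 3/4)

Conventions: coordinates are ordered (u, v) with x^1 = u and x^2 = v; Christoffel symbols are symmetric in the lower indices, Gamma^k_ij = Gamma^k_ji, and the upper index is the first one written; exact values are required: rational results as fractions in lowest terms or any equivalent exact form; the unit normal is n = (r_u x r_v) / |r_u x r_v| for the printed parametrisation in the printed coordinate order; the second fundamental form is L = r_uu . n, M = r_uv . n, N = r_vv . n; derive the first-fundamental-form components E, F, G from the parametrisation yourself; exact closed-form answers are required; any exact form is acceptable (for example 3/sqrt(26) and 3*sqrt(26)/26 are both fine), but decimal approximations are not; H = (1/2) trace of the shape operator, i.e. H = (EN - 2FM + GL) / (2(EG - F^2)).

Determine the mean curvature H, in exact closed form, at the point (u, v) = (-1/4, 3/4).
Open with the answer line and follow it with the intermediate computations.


Answer: H = 0

f = 11/6, f' = 2/3, f'' = 0, h' = 0, h'' = 0
E = 4/9, F = 0, G = 121/36; answer radicand W^2 = 4/9
unnormalised second-form numerators: l = 0, m = 0, n = 0; L = l/sqrt(4/9), and similarly M = m/sqrt(W^2), N = n/sqrt(W^2)
H = (E*n - 2*F*m + G*l) / (2*(EG - F^2)*sqrt(W^2)); E*n - 2*F*m + G*l = 0, EG - F^2 = 121/81, so H = (0)/sqrt(4/9)


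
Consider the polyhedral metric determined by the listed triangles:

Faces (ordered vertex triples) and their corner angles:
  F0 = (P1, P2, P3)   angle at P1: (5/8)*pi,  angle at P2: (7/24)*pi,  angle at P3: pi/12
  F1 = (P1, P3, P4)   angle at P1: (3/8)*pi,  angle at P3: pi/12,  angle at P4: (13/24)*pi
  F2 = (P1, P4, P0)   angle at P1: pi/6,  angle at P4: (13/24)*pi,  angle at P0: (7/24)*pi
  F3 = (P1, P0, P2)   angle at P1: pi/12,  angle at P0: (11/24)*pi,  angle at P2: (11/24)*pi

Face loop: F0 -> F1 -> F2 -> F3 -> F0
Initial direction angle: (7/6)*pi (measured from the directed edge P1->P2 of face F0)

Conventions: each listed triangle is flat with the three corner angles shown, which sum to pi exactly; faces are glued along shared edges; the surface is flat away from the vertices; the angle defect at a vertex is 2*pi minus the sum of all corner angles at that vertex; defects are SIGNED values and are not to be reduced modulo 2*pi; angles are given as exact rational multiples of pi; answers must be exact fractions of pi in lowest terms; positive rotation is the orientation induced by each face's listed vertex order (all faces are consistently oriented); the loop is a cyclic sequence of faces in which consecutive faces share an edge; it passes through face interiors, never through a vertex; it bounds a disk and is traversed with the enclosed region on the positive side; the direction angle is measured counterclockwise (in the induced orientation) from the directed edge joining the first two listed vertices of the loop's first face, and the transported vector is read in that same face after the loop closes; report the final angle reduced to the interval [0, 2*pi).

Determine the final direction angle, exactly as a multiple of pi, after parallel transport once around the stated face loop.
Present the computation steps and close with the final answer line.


enclosed vertex P1: corner angles sum to (5/4)*pi, defect = 2*pi - (5/4)*pi = (3/4)*pi
final direction = starting direction + enclosed defect total, reduced mod 2*pi (induced orientation)
final angle = (7/6)*pi + (3/4)*pi = (23/12)*pi (mod 2*pi)

Answer: final direction angle = (23/12)*pi


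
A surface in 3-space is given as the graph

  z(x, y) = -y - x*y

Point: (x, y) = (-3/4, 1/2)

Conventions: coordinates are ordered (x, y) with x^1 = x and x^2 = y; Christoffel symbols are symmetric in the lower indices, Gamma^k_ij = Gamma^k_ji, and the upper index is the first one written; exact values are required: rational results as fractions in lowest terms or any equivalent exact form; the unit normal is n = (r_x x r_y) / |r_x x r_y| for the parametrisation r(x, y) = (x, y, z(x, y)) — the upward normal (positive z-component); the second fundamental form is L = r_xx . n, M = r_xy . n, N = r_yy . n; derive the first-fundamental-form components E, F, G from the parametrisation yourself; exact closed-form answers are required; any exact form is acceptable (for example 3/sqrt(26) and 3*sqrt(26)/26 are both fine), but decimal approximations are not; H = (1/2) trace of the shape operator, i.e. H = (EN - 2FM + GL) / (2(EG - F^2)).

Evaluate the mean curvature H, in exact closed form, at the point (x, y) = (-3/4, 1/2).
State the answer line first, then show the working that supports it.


Answer: H = 8*sqrt(21)/441

z_x = -1/2, z_y = -1/4, z_xx = 0, z_xy = -1, z_yy = 0
E = 5/4, F = 1/8, G = 17/16; answer radicand W^2 = 21/16
unnormalised second-form numerators: l = 0, m = -1, n = 0; L = l/sqrt(21/16), and similarly M = m/sqrt(W^2), N = n/sqrt(W^2)
H = (E*n - 2*F*m + G*l) / (2*(EG - F^2)*sqrt(W^2)); E*n - 2*F*m + G*l = 1/4, EG - F^2 = 21/16, so H = (2/21)/sqrt(21/16)


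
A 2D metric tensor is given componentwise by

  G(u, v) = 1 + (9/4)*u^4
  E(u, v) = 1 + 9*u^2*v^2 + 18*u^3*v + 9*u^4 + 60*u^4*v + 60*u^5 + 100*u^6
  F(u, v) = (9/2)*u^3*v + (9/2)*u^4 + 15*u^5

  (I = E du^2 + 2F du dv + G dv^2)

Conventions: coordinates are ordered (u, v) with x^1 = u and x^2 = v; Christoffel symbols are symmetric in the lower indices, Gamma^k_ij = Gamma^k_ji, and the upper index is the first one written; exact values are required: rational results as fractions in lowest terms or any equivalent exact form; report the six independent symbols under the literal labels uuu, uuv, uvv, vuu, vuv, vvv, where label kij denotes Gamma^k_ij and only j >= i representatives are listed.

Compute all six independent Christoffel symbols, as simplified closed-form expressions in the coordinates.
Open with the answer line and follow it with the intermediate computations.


Answer: Gamma_uuu = (1200*u^5 + 600*u^4 + 480*u^3*v + 72*u^3 + 108*u^2*v + 36*u*v^2)/(400*u^6 + 240*u^5 + 240*u^4*v + 45*u^4 + 72*u^3*v + 36*u^2*v^2 + 4), Gamma_uuv = (120*u^4 + 36*u^3 + 36*u^2*v)/(400*u^6 + 240*u^5 + 240*u^4*v + 45*u^4 + 72*u^3*v + 36*u^2*v^2 + 4), Gamma_uvv = 0, Gamma_vuu = (180*u^4 + 36*u^3 + 18*u^2*v)/(400*u^6 + 240*u^5 + 240*u^4*v + 45*u^4 + 72*u^3*v + 36*u^2*v^2 + 4), Gamma_vuv = 18*u^3/(400*u^6 + 240*u^5 + 240*u^4*v + 45*u^4 + 72*u^3*v + 36*u^2*v^2 + 4), Gamma_vvv = 0

E = 1 + 9*u^2*v^2 + 18*u^3*v + 9*u^4 + 60*u^4*v + 60*u^5 + 100*u^6; F = (9/2)*u^3*v + (9/2)*u^4 + 15*u^5; G = 1 + (9/4)*u^4
Gamma^k_ij = (1/2) g^{kl} (d_i g_jl + d_j g_il - d_l g_ij), with g^inv = (1/(EG-F^2)) [[G, -F], [-F, E]]
first partials: E_u = 18*u*v^2 + 54*u^2*v + 36*u^3 + 240*u^3*v + 300*u^4 + 600*u^5, E_v = 18*u^2*v + 18*u^3 + 60*u^4, F_u = (27/2)*u^2*v + 18*u^3 + 75*u^4, F_v = (9/2)*u^3, G_u = 9*u^3, G_v = 0
D = EG - F^2 = 1 + 9*u^2*v^2 + 18*u^3*v + (45/4)*u^4 + 60*u^4*v + 60*u^5 + 100*u^6
expanded: Gamma^u_uu = (G E_u - 2F F_u + F E_v)/(2D), Gamma^u_uv = (G E_v - F G_u)/(2D), Gamma^u_vv = (2G F_v - G G_u - F G_v)/(2D), Gamma^v_uu = (2E F_u - E E_v - F E_u)/(2D), Gamma^v_uv = (E G_u - F E_v)/(2D), Gamma^v_vv = (E G_v - 2F F_v + F G_u)/(2D); substitute and cancel common factors


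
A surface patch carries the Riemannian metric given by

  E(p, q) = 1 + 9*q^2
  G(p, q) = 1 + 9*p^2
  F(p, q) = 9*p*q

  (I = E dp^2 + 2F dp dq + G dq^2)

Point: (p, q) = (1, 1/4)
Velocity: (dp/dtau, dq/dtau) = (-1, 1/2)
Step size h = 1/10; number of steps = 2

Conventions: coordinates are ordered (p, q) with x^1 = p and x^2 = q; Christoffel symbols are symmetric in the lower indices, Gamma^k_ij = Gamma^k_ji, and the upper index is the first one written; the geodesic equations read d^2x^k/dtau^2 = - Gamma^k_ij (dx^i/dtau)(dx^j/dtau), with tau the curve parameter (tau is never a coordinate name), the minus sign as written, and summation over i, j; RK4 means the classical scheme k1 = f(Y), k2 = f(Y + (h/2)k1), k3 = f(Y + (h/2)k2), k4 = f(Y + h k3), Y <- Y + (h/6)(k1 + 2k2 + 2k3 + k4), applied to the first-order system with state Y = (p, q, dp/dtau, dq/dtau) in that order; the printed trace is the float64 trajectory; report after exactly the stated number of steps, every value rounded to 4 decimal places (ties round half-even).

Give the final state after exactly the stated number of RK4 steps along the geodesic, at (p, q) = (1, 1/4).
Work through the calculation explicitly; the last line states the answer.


f(Y) = (dp/dtau, dq/dtau, -Gamma^p_ij Y'^i Y'^j, -Gamma^q_ij Y'^i Y'^j) with the Gammas evaluated at the stage position; h = 0.100000; intermediate values shown to 6 dp
step 0: p = 1.0000, q = 0.2500, dp/dtau = -1.0000, dq/dtau = 0.5000
step 1:
  k1: at (p, q) = (1.000000, 0.250000), (dp/dtau, dq/dtau) = (-1.000000, 0.500000); Gamma_ppp = 0.000000, Gamma_ppq = 0.213018, Gamma_pqq = 0.000000, Gamma_qpp = 0.000000, Gamma_qpq = 0.852071, Gamma_qqq = 0.000000; k1 = (-1.000000, 0.500000, 0.213018, 0.852071)
  k2: at (p, q) = (0.950000, 0.275000), (dp/dtau, dq/dtau) = (-0.989349, 0.542604); Gamma_ppp = 0.000000, Gamma_ppq = 0.252471, Gamma_pqq = 0.000000, Gamma_qpp = 0.000000, Gamma_qpq = 0.872171, Gamma_qqq = 0.000000; k2 = (-0.989349, 0.542604, 0.271065, 0.936405)
  k3: at (p, q) = (0.950533, 0.277130), (dp/dtau, dq/dtau) = (-0.986447, 0.546820); Gamma_ppp = 0.000000, Gamma_ppq = 0.253916, Gamma_pqq = 0.000000, Gamma_qpp = 0.000000, Gamma_qpq = 0.870910, Gamma_qqq = 0.000000; k3 = (-0.986447, 0.546820, 0.273929, 0.939554)
  k4: at (p, q) = (0.901355, 0.304682), (dp/dtau, dq/dtau) = (-0.972607, 0.593955); Gamma_ppp = 0.000000, Gamma_ppq = 0.299771, Gamma_pqq = 0.000000, Gamma_qpp = 0.000000, Gamma_qpq = 0.886826, Gamma_qqq = 0.000000; k4 = (-0.972607, 0.593955, 0.346346, 1.024612)
  Y <- Y + (h/6)(k1 + 2k2 + 2k3 + k4): p = 0.9013, q = 0.3045, dp/dtau = -0.9725, dq/dtau = 0.5938
step 2:
  k1: at (p, q) = (0.901263, 0.304547), (dp/dtau, dq/dtau) = (-0.972511, 0.593810); Gamma_ppp = 0.000000, Gamma_ppq = 0.299711, Gamma_pqq = 0.000000, Gamma_qpp = 0.000000, Gamma_qpq = 0.886952, Gamma_qqq = 0.000000; k1 = (-0.972511, 0.593810, 0.346158, 1.024406)
  k2: at (p, q) = (0.852638, 0.334237), (dp/dtau, dq/dtau) = (-0.955203, 0.645030); Gamma_ppp = 0.000000, Gamma_ppq = 0.351896, Gamma_pqq = 0.000000, Gamma_qpp = 0.000000, Gamma_qpq = 0.897687, Gamma_qqq = 0.000000; k2 = (-0.955203, 0.645030, 0.433631, 1.106192)
  k3: at (p, q) = (0.853503, 0.336798), (dp/dtau, dq/dtau) = (-0.950829, 0.649120); Gamma_ppp = 0.000000, Gamma_ppq = 0.353404, Gamma_pqq = 0.000000, Gamma_qpp = 0.000000, Gamma_qpq = 0.895585, Gamma_qqq = 0.000000; k3 = (-0.950829, 0.649120, 0.436243, 1.105514)
  k4: at (p, q) = (0.806180, 0.369459), (dp/dtau, dq/dtau) = (-0.928886, 0.704361); Gamma_ppp = 0.000000, Gamma_ppq = 0.411636, Gamma_pqq = 0.000000, Gamma_qpp = 0.000000, Gamma_qpq = 0.898213, Gamma_qqq = 0.000000; k4 = (-0.928886, 0.704361, 0.538643, 1.175351)
  Y <- Y + (h/6)(k1 + 2k2 + 2k3 + k4): p = 0.8060, q = 0.3693, dp/dtau = -0.9288, dq/dtau = 0.7042

Answer: p = 0.8060, q = 0.3693, dp/dtau = -0.9288, dq/dtau = 0.7042


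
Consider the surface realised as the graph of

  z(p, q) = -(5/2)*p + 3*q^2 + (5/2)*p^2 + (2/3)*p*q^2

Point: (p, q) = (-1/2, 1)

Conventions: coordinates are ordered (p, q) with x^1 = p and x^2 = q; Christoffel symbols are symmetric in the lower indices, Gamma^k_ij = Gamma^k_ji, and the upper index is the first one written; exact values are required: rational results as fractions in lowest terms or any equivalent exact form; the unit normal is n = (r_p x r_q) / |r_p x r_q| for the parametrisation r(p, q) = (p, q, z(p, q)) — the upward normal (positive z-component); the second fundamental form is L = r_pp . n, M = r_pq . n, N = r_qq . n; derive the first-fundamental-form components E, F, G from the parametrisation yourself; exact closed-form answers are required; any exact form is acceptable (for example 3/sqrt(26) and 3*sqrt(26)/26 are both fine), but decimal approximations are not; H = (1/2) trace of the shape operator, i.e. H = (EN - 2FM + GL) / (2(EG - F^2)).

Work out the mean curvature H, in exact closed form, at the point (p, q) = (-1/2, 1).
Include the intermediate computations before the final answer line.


z_p = -13/3, z_q = 16/3, z_pp = 5, z_pq = 4/3, z_qq = 16/3
E = 178/9, F = -208/9, G = 265/9; answer radicand W^2 = 434/9
unnormalised second-form numerators: l = 5, m = 4/3, n = 16/3; L = l/sqrt(434/9), and similarly M = m/sqrt(W^2), N = n/sqrt(W^2)
H = (E*n - 2*F*m + G*l) / (2*(EG - F^2)*sqrt(W^2)); E*n - 2*F*m + G*l = 943/3, EG - F^2 = 434/9, so H = (2829/868)/sqrt(434/9)

Answer: H = 8487*sqrt(434)/376712


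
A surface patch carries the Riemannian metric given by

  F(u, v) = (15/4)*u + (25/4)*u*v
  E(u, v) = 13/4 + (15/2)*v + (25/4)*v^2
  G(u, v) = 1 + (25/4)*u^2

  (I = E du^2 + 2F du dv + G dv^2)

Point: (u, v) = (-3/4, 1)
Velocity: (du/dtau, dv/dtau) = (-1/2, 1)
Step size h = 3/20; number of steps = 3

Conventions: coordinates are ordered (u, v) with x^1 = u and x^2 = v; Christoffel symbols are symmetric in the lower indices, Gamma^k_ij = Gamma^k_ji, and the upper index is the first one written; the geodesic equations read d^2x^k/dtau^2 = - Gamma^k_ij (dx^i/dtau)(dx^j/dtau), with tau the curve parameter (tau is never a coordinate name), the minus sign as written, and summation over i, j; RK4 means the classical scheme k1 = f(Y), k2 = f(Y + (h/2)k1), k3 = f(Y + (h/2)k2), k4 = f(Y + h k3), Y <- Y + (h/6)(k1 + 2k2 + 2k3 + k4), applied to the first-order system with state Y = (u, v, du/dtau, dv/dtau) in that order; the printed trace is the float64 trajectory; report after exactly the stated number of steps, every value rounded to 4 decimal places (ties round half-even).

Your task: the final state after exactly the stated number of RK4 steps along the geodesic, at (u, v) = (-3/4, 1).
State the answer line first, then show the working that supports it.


Answer: u = -0.9358, v = 1.4316, du/dtau = -0.3430, dv/dtau = 0.9266

f(Y) = (du/dtau, dv/dtau, -Gamma^u_ij Y'^i Y'^j, -Gamma^v_ij Y'^i Y'^j) with the Gammas evaluated at the stage position; h = 0.150000; intermediate values shown to 6 dp
step 0: u = -0.7500, v = 1.0000, du/dtau = -0.5000, dv/dtau = 1.0000
step 1:
  k1: at (u, v) = (-0.750000, 1.000000), (du/dtau, dv/dtau) = (-0.500000, 1.000000); Gamma_uuu = 0.000000, Gamma_uuv = 0.487433, Gamma_uvv = 0.000000, Gamma_vuu = 0.000000, Gamma_vuv = -0.228484, Gamma_vvv = 0.000000; k1 = (-0.500000, 1.000000, 0.487433, -0.228484)
  k2: at (u, v) = (-0.787500, 1.075000), (du/dtau, dv/dtau) = (-0.463442, 0.982864); Gamma_uuu = 0.000000, Gamma_uuv = 0.467123, Gamma_uvv = 0.000000, Gamma_vuu = 0.000000, Gamma_vuv = -0.219617, Gamma_vvv = 0.000000; k2 = (-0.463442, 0.982864, 0.425550, -0.200072)
  k3: at (u, v) = (-0.784758, 1.073715), (du/dtau, dv/dtau) = (-0.468084, 0.984995); Gamma_uuu = 0.000000, Gamma_uuv = 0.467888, Gamma_uvv = 0.000000, Gamma_vuu = 0.000000, Gamma_vuv = -0.219380, Gamma_vvv = 0.000000; k3 = (-0.468084, 0.984995, 0.431449, -0.202295)
  k4: at (u, v) = (-0.820213, 1.147749), (du/dtau, dv/dtau) = (-0.435283, 0.969656); Gamma_uuu = 0.000000, Gamma_uuv = 0.449596, Gamma_uvv = 0.000000, Gamma_vuu = 0.000000, Gamma_vuv = -0.210994, Gamma_vvv = 0.000000; k4 = (-0.435283, 0.969656, 0.379526, -0.178110)
  Y <- Y + (h/6)(k1 + 2k2 + 2k3 + k4): u = -0.8200, v = 1.1476, du/dtau = -0.4355, dv/dtau = 0.9697
step 2:
  k1: at (u, v) = (-0.819958, 1.147634), (du/dtau, dv/dtau) = (-0.435476, 0.969717); Gamma_uuu = 0.000000, Gamma_uuv = 0.449661, Gamma_uvv = 0.000000, Gamma_vuu = 0.000000, Gamma_vuv = -0.210973, Gamma_vvv = 0.000000; k1 = (-0.435476, 0.969717, 0.379774, -0.178183)
  k2: at (u, v) = (-0.852619, 1.220363), (du/dtau, dv/dtau) = (-0.406993, 0.956353); Gamma_uuu = 0.000000, Gamma_uuv = 0.433350, Gamma_uvv = 0.000000, Gamma_vuu = 0.000000, Gamma_vuv = -0.202972, Gamma_vvv = 0.000000; k2 = (-0.406993, 0.956353, 0.337344, -0.158005)
  k3: at (u, v) = (-0.850483, 1.219361), (du/dtau, dv/dtau) = (-0.410175, 0.957866); Gamma_uuu = 0.000000, Gamma_uuv = 0.433863, Gamma_uvv = 0.000000, Gamma_vuu = 0.000000, Gamma_vuv = -0.202815, Gamma_vvv = 0.000000; k3 = (-0.410175, 0.957866, 0.340924, -0.159369)
  k4: at (u, v) = (-0.881485, 1.291314), (du/dtau, dv/dtau) = (-0.384337, 0.945811); Gamma_uuu = 0.000000, Gamma_uuv = 0.418981, Gamma_uvv = 0.000000, Gamma_vuu = 0.000000, Gamma_vuv = -0.195274, Gamma_vvv = 0.000000; k4 = (-0.384337, 0.945811, 0.304608, -0.141969)
  Y <- Y + (h/6)(k1 + 2k2 + 2k3 + k4): u = -0.8813, v = 1.2912, du/dtau = -0.3845, dv/dtau = 0.9458
step 3:
  k1: at (u, v) = (-0.881312, 1.291233), (du/dtau, dv/dtau) = (-0.384453, 0.945844); Gamma_uuu = 0.000000, Gamma_uuv = 0.419019, Gamma_uvv = 0.000000, Gamma_vuu = 0.000000, Gamma_vuv = -0.195262, Gamma_vvv = 0.000000; k1 = (-0.384453, 0.945844, 0.304738, -0.142008)
  k2: at (u, v) = (-0.910146, 1.362172), (du/dtau, dv/dtau) = (-0.361598, 0.935194); Gamma_uuu = 0.000000, Gamma_uuv = 0.405534, Gamma_uvv = 0.000000, Gamma_vuu = 0.000000, Gamma_vuv = -0.188106, Gamma_vvv = 0.000000; k2 = (-0.361598, 0.935194, 0.274274, -0.127221)
  k3: at (u, v) = (-0.908432, 1.361373), (du/dtau, dv/dtau) = (-0.363883, 0.936303); Gamma_uuu = 0.000000, Gamma_uuv = 0.405894, Gamma_uvv = 0.000000, Gamma_vuu = 0.000000, Gamma_vuv = -0.187994, Gamma_vvv = 0.000000; k3 = (-0.363883, 0.936303, 0.276579, -0.128101)
  k4: at (u, v) = (-0.935895, 1.431679), (du/dtau, dv/dtau) = (-0.342966, 0.926629); Gamma_uuu = 0.000000, Gamma_uuv = 0.393460, Gamma_uvv = 0.000000, Gamma_vuu = 0.000000, Gamma_vuv = -0.181248, Gamma_vvv = 0.000000; k4 = (-0.342966, 0.926629, 0.250085, -0.115202)
  Y <- Y + (h/6)(k1 + 2k2 + 2k3 + k4): u = -0.9358, v = 1.4316, du/dtau = -0.3430, dv/dtau = 0.9266


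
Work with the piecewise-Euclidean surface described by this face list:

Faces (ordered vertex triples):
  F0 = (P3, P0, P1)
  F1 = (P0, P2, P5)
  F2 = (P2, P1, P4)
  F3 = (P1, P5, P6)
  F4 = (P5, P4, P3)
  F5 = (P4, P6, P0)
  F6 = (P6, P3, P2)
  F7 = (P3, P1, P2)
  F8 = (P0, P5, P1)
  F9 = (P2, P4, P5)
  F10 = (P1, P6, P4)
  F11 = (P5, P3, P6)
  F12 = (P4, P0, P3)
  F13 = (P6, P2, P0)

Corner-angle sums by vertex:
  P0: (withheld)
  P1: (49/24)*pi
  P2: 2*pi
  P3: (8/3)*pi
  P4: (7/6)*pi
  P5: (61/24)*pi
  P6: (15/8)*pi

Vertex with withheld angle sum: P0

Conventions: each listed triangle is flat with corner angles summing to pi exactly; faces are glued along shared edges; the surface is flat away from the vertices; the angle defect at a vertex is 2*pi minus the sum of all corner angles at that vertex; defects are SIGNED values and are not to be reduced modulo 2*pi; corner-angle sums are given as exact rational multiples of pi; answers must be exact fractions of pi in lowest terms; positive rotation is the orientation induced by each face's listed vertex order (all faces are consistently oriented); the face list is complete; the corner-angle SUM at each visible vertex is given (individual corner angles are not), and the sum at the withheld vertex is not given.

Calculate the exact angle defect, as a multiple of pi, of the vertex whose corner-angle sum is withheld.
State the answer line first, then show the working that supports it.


Answer: defect(P0) = (7/24)*pi

V = 7, E = 21, F = 14; chi = V - E + F = 0
Gauss-Bonnet: total defect = 2*pi*chi = 0; visible defects sum to (-7/24)*pi


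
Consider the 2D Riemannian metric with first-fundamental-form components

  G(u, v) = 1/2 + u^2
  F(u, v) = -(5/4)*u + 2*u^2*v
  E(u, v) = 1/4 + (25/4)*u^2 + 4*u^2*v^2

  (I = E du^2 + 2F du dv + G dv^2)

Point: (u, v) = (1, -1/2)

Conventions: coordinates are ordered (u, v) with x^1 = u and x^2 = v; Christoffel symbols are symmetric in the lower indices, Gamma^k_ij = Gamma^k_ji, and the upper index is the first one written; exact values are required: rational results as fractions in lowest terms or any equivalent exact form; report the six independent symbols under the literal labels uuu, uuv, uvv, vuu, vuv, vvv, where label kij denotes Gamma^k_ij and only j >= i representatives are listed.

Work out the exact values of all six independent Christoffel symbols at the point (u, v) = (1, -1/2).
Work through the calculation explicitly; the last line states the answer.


E = 15/2, F = -9/4, G = 3/2 at the point
E_u = 29/2, E_v = -4, F_u = -13/4, F_v = 2, G_u = 2, G_v = 0
EG - F^2 = 99/16;  g^inv = (16/99) * [[3/2, 9/4], [9/4, 15/2]]
first-kind symbols [ij,l] = (1/2)(d_i g_jl + d_j g_il - d_l g_ij): [uu,u] = E_u/2 = 29/4, [uu,v] = F_u - E_v/2 = -5/4, [uv,u] = E_v/2 = -2, [uv,v] = G_u/2 = 1, [vv,u] = F_v - G_u/2 = 1, [vv,v] = G_v/2 = 0
Gamma^u_ij = (G*[ij,u] - F*[ij,v])/(EG - F^2), Gamma^v_ij = (E*[ij,v] - F*[ij,u])/(EG - F^2)

Answer: Gamma_uuu = 43/33, Gamma_uuv = -4/33, Gamma_uvv = 8/33, Gamma_vuu = 37/33, Gamma_vuv = 16/33, Gamma_vvv = 4/11


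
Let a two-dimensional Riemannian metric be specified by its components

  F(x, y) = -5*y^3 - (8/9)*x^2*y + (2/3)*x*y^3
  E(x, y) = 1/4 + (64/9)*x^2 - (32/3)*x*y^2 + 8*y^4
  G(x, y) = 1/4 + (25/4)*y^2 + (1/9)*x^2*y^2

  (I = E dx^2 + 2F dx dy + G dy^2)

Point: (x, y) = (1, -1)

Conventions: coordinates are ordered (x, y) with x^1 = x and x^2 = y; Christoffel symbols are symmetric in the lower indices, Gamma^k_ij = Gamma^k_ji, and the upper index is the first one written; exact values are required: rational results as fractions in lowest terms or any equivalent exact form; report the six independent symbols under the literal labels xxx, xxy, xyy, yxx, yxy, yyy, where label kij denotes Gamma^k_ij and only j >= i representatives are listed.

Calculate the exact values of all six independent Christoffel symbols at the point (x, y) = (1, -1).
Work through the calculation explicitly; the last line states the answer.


E = 169/36, F = 47/9, G = 119/18 at the point
E_x = 32/9, E_y = -32/3, F_x = 10/9, F_y = -125/9, G_x = 2/9, G_y = -229/18
EG - F^2 = 271/72;  g^inv = (72/271) * [[119/18, -47/9], [-47/9, 169/36]]
first-kind symbols [ij,l] = (1/2)(d_i g_jl + d_j g_il - d_l g_ij): [xx,x] = E_x/2 = 16/9, [xx,y] = F_x - E_y/2 = 58/9, [xy,x] = E_y/2 = -16/3, [xy,y] = G_x/2 = 1/9, [yy,x] = F_y - G_x/2 = -14, [yy,y] = G_y/2 = -229/36
Gamma^x_ij = (G*[ij,x] - F*[ij,y])/(EG - F^2), Gamma^y_ij = (E*[ij,y] - F*[ij,x])/(EG - F^2)

Answer: Gamma_xxx = -14192/2439, Gamma_xxy = -23224/2439, Gamma_xyy = -38450/2439, Gamma_yxx = 13588/2439, Gamma_yxy = 18386/2439, Gamma_yyy = 56051/4878


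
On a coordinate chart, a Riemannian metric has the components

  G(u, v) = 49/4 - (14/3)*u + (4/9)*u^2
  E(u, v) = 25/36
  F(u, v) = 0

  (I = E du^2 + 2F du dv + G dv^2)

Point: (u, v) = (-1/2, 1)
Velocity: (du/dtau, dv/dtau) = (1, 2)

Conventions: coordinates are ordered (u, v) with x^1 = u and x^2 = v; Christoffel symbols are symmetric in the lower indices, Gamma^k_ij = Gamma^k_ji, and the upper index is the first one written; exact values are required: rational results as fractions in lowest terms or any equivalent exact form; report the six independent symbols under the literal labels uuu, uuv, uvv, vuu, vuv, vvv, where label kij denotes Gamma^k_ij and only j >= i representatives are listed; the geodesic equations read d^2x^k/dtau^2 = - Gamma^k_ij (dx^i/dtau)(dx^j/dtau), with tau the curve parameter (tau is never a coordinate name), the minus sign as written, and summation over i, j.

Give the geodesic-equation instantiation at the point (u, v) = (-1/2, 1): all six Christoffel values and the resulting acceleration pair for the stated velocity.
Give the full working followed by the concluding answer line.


E = 25/36, F = 0, G = 529/36 at the point
E_u = 0, E_v = 0, F_u = 0, F_v = 0, G_u = -46/9, G_v = 0
EG - F^2 = 13225/1296;  g^inv = (1296/13225) * [[529/36, 0], [0, 25/36]]
first-kind symbols [ij,l] = (1/2)(d_i g_jl + d_j g_il - d_l g_ij): [uu,u] = E_u/2 = 0, [uu,v] = F_u - E_v/2 = 0, [uv,u] = E_v/2 = 0, [uv,v] = G_u/2 = -23/9, [vv,u] = F_v - G_u/2 = 23/9, [vv,v] = G_v/2 = 0
Gamma^u_ij = (G*[ij,u] - F*[ij,v])/(EG - F^2), Gamma^v_ij = (E*[ij,v] - F*[ij,u])/(EG - F^2)
Gamma_uuu = 0, Gamma_uuv = 0, Gamma_uvv = 92/25, Gamma_vuu = 0, Gamma_vuv = -4/23, Gamma_vvv = 0
d^2u/dtau^2 = -(Gamma_uuu*(1)^2 + 2*Gamma_uuv*(1)*(2) + Gamma_uvv*(2)^2) = -368/25
d^2v/dtau^2 = -(Gamma_vuu*(1)^2 + 2*Gamma_vuv*(1)*(2) + Gamma_vvv*(2)^2) = 16/23

Answer: Gamma_uuu = 0, Gamma_uuv = 0, Gamma_uvv = 92/25, Gamma_vuu = 0, Gamma_vuv = -4/23, Gamma_vvv = 0; accelerations (d^2u/dtau^2, d^2v/dtau^2) = (-368/25, 16/23)


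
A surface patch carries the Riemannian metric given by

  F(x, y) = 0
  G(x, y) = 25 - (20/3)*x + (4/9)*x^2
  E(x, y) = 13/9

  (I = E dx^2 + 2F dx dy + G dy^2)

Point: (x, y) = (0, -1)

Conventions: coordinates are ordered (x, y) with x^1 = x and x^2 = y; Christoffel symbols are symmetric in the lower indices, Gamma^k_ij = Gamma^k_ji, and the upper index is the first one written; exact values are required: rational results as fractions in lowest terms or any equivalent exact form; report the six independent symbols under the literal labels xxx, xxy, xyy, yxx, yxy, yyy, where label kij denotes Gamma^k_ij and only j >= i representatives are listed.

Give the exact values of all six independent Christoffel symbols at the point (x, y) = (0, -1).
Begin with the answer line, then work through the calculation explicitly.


Answer: Gamma_xxx = 0, Gamma_xxy = 0, Gamma_xyy = 30/13, Gamma_yxx = 0, Gamma_yxy = -2/15, Gamma_yyy = 0

E = 13/9, F = 0, G = 25 at the point
E_x = 0, E_y = 0, F_x = 0, F_y = 0, G_x = -20/3, G_y = 0
EG - F^2 = 325/9;  g^inv = (9/325) * [[25, 0], [0, 13/9]]
first-kind symbols [ij,l] = (1/2)(d_i g_jl + d_j g_il - d_l g_ij): [xx,x] = E_x/2 = 0, [xx,y] = F_x - E_y/2 = 0, [xy,x] = E_y/2 = 0, [xy,y] = G_x/2 = -10/3, [yy,x] = F_y - G_x/2 = 10/3, [yy,y] = G_y/2 = 0
Gamma^x_ij = (G*[ij,x] - F*[ij,y])/(EG - F^2), Gamma^y_ij = (E*[ij,y] - F*[ij,x])/(EG - F^2)


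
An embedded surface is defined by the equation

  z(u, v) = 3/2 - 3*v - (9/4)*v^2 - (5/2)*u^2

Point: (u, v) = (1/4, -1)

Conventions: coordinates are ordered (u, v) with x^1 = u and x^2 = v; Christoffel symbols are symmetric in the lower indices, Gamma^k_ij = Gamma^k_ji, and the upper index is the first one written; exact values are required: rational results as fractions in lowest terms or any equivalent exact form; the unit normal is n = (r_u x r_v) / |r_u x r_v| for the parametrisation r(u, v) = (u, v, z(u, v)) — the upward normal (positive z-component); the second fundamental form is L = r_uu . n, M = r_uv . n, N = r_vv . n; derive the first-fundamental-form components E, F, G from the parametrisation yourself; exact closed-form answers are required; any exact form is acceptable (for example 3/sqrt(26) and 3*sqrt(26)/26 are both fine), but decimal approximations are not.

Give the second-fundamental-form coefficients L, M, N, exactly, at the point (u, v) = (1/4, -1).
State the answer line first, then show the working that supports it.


Answer: L = -20*sqrt(77)/77, M = 0, N = -18*sqrt(77)/77

z_u = -5/4, z_v = 3/2, z_uu = -5, z_uv = 0, z_vv = -9/2
E = 41/16, F = -15/8, G = 13/4; answer radicand W^2 = 77/16
unnormalised second-form numerators: l = -5, m = 0, n = -9/2; L = l/sqrt(77/16), and similarly M = m/sqrt(W^2), N = n/sqrt(W^2)


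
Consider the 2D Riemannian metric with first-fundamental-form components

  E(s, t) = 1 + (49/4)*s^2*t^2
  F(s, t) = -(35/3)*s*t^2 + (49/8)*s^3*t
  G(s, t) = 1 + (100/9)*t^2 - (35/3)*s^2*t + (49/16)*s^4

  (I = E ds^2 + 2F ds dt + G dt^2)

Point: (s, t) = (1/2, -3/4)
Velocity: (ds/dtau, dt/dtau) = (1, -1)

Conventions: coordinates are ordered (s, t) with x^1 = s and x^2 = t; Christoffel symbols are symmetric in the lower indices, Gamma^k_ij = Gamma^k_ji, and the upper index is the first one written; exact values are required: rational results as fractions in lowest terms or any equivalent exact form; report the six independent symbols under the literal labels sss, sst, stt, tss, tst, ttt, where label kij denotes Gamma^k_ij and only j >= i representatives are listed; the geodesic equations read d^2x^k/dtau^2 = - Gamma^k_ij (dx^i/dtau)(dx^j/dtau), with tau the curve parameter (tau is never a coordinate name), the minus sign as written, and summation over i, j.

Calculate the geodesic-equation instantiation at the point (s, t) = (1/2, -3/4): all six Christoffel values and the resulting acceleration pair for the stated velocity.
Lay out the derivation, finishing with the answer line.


E = 697/256, F = -987/256, G = 2465/256 at the point
E_s = 441/64, E_t = -147/32, F_s = -1281/128, F_t = 609/64, G_s = 329/32, G_t = -235/12
EG - F^2 = 1453/128;  g^inv = (128/1453) * [[2465/256, 987/256], [987/256, 697/256]]
first-kind symbols [ij,l] = (1/2)(d_i g_jl + d_j g_il - d_l g_ij): [ss,s] = E_s/2 = 441/128, [ss,t] = F_s - E_t/2 = -987/128, [st,s] = E_t/2 = -147/64, [st,t] = G_s/2 = 329/64, [tt,s] = F_t - G_s/2 = 35/8, [tt,t] = G_t/2 = -235/24
Gamma^s_ij = (G*[ij,s] - F*[ij,t])/(EG - F^2), Gamma^t_ij = (E*[ij,t] - F*[ij,s])/(EG - F^2)
Gamma_sss = 441/1453, Gamma_sst = -294/1453, Gamma_stt = 560/1453, Gamma_tss = -987/1453, Gamma_tst = 658/1453, Gamma_ttt = -3760/4359
d^2s/dtau^2 = -(Gamma_sss*(1)^2 + 2*Gamma_sst*(1)*(-1) + Gamma_stt*(-1)^2) = -1589/1453
d^2t/dtau^2 = -(Gamma_tss*(1)^2 + 2*Gamma_tst*(1)*(-1) + Gamma_ttt*(-1)^2) = 10669/4359

Answer: Gamma_sss = 441/1453, Gamma_sst = -294/1453, Gamma_stt = 560/1453, Gamma_tss = -987/1453, Gamma_tst = 658/1453, Gamma_ttt = -3760/4359; accelerations (d^2s/dtau^2, d^2t/dtau^2) = (-1589/1453, 10669/4359)


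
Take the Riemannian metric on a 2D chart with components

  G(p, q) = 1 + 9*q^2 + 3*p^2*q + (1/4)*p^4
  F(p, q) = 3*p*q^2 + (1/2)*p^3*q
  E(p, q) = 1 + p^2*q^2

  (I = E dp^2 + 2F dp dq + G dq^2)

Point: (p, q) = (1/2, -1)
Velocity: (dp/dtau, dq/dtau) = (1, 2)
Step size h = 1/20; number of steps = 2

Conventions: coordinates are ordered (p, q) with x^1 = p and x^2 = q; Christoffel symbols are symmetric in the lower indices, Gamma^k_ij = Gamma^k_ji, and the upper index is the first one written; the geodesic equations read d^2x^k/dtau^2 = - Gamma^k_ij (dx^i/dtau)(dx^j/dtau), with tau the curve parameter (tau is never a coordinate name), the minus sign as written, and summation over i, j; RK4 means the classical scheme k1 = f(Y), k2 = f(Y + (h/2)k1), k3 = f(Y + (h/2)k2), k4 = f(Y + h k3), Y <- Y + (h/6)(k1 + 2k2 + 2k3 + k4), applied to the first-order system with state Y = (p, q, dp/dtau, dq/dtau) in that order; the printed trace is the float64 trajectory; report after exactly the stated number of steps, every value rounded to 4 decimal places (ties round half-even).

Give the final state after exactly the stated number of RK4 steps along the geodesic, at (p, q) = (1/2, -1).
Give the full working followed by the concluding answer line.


f(Y) = (dp/dtau, dq/dtau, -Gamma^p_ij Y'^i Y'^j, -Gamma^q_ij Y'^i Y'^j) with the Gammas evaluated at the stage position; h = 0.050000; intermediate values shown to 6 dp
step 0: p = 0.5000, q = -1.0000, dp/dtau = 1.0000, dq/dtau = 2.0000
step 1:
  k1: at (p, q) = (0.500000, -1.000000), (dp/dtau, dq/dtau) = (1.000000, 2.000000); Gamma_ppp = 0.052545, Gamma_ppq = -0.026273, Gamma_pqq = -0.157635, Gamma_qpp = 0.302135, Gamma_qpq = -0.151067, Gamma_qqq = -0.906404; k1 = (1.000000, 2.000000, 0.683087, 3.927750)
  k2: at (p, q) = (0.525000, -0.950000), (dp/dtau, dq/dtau) = (1.017077, 2.098194); Gamma_ppp = 0.055064, Gamma_ppq = -0.030430, Gamma_pqq = -0.173887, Gamma_qpp = 0.299438, Gamma_qpq = -0.165479, Gamma_qqq = -0.945594; k2 = (1.017077, 2.098194, 0.838441, 4.559418)
  k3: at (p, q) = (0.525427, -0.947545), (dp/dtau, dq/dtau) = (1.020961, 2.113985); Gamma_ppp = 0.055093, Gamma_ppq = -0.030550, Gamma_pqq = -0.174430, Gamma_qpp = 0.299289, Gamma_qpq = -0.165960, Gamma_qqq = -0.947572; k3 = (1.020961, 2.113985, 0.853962, 4.639050)
  k4: at (p, q) = (0.551048, -0.894301), (dp/dtau, dq/dtau) = (1.042698, 2.231953); Gamma_ppp = 0.057616, Gamma_ppq = -0.035502, Gamma_pqq = -0.193276, Gamma_qpp = 0.295919, Gamma_qpq = -0.182339, Gamma_qqq = -0.992683; k4 = (1.042698, 2.231953, 1.065428, 5.472128)
  Y <- Y + (h/6)(k1 + 2k2 + 2k3 + k4): p = 0.5510, q = -0.8945, dp/dtau = 1.0428, dq/dtau = 2.2316
step 2:
  k1: at (p, q) = (0.550990, -0.894531), (dp/dtau, dq/dtau) = (1.042778, 2.231640); Gamma_ppp = 0.057611, Gamma_ppq = -0.035486, Gamma_pqq = -0.193211, Gamma_qpp = 0.295935, Gamma_qpq = -0.182283, Gamma_qqq = -0.992482; k1 = (1.042778, 2.231640, 1.064747, 5.469362)
  k2: at (p, q) = (0.577059, -0.838740), (dp/dtau, dq/dtau) = (1.069396, 2.368374); Gamma_ppp = 0.060093, Gamma_ppq = -0.041344, Gamma_pqq = -0.214939, Gamma_qpp = 0.291736, Gamma_qpq = -0.200716, Gamma_qqq = -1.043478; k2 = (1.069396, 2.368374, 1.346339, 6.536165)
  k3: at (p, q) = (0.577725, -0.835321), (dp/dtau, dq/dtau) = (1.076436, 2.395044); Gamma_ppp = 0.060129, Gamma_ppq = -0.041586, Gamma_pqq = -0.215948, Gamma_qpp = 0.291442, Gamma_qpq = -0.201567, Gamma_qqq = -1.046695; k3 = (1.076436, 2.395044, 1.383485, 6.705719)
  k4: at (p, q) = (0.604812, -0.774779), (dp/dtau, dq/dtau) = (1.111952, 2.566926); Gamma_ppp = 0.062539, Gamma_ppq = -0.048819, Gamma_pqq = -0.242154, Gamma_qpp = 0.285796, Gamma_qpq = -0.223099, Gamma_qqq = -1.106622; k4 = (1.111952, 2.566926, 1.796944, 8.211870)
  Y <- Y + (h/6)(k1 + 2k2 + 2k3 + k4): p = 0.6047, q = -0.7752, dp/dtau = 1.1121, dq/dtau = 2.5663

Answer: p = 0.6047, q = -0.7752, dp/dtau = 1.1121, dq/dtau = 2.5663


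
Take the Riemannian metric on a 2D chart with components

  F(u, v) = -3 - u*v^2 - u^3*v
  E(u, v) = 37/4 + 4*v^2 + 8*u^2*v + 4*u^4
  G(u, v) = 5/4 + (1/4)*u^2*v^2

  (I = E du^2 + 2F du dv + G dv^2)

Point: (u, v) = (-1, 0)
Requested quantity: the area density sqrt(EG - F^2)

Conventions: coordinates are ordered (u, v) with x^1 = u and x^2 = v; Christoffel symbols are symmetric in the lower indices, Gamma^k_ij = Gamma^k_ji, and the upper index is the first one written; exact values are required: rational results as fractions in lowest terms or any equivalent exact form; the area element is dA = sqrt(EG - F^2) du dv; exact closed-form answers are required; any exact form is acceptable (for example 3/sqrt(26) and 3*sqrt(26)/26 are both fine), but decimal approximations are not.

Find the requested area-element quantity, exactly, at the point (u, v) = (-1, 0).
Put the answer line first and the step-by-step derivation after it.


Answer: sqrt(EG - F^2) = 11/4

E = 53/4, F = -3, G = 5/4; EG - F^2 = 121/16


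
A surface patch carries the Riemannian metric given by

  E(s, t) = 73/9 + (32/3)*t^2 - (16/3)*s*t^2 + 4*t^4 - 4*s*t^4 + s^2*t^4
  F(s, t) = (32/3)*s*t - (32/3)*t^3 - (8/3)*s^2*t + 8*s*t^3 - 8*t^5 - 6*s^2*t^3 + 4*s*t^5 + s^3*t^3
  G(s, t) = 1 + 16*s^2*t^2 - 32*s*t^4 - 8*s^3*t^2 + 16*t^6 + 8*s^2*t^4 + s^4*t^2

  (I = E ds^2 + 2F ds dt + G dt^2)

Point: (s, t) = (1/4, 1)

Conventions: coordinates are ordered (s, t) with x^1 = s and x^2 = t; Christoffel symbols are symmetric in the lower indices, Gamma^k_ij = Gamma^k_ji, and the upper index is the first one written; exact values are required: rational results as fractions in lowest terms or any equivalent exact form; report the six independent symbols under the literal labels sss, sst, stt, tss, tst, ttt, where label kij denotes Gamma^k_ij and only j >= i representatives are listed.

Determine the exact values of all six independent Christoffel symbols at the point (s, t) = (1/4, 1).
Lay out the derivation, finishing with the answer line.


E = 2953/144, F = -2597/192, G = 2657/256 at the point
E_s = -53/6, E_t = 371/12, F_s = 889/48, F_t = -3813/64, G_s = -343/16, G_t = 8673/128
EG - F^2 = 68857/2304;  g^inv = (2304/68857) * [[2657/256, 2597/192], [2597/192, 2953/144]]
first-kind symbols [ij,l] = (1/2)(d_i g_jl + d_j g_il - d_l g_ij): [ss,s] = E_s/2 = -53/12, [ss,t] = F_s - E_t/2 = 49/16, [st,s] = E_t/2 = 371/24, [st,t] = G_s/2 = -343/32, [tt,s] = F_t - G_s/2 = -3127/64, [tt,t] = G_t/2 = 8673/256
Gamma^s_ij = (G*[ij,s] - F*[ij,t])/(EG - F^2), Gamma^t_ij = (E*[ij,t] - F*[ij,s])/(EG - F^2)

Answer: Gamma_sss = -10176/68857, Gamma_sst = 35616/68857, Gamma_stt = -112572/68857, Gamma_tss = 7056/68857, Gamma_tst = -24696/68857, Gamma_ttt = 78057/68857
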